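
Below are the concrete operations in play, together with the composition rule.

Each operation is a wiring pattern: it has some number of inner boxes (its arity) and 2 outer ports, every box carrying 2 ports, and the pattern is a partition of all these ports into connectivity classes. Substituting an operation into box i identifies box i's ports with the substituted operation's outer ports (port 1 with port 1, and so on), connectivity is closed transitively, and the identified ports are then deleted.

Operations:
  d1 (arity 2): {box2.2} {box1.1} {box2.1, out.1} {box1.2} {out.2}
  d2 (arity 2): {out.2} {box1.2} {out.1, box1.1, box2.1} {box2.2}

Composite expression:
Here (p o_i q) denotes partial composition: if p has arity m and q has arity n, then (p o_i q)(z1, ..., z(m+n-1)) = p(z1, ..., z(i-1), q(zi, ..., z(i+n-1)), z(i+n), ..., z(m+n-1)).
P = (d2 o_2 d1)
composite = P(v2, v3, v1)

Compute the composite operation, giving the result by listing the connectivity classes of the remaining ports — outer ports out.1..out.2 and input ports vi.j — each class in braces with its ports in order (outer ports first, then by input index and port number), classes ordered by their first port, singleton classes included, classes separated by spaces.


{out.1, v1.1, v2.1} {out.2} {v1.2} {v2.2} {v3.1} {v3.2}

Two ports join when wires chain via d2-identified ports.
through d1, on inputs (v3, v1): {out.1, v1.1} {out.2} {v1.2} {v3.1} {v3.2} (out.j = stage outer ports)
through d2, on inputs (v2, v3, v1): {out.1, v1.1, v2.1} {out.2} {v1.2} {v2.2} {v3.1} {v3.2} (out.j = stage outer ports)


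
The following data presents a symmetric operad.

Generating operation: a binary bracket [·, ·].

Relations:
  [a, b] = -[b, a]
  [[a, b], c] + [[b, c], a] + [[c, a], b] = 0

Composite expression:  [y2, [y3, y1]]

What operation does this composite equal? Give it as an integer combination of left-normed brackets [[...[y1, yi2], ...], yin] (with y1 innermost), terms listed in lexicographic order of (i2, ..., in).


In the tensor algebra, words opening y1 carry the y1-anchored form.
Composite bracket: [y2, [y3, y1]]
Expanding via [a, b] = ab - ba: 4 signed words (2^2 = 4).
Coefficients come from the y1-initial words:
  y1y3y2 appears with sign +1, giving the term +[[y1, y3], y2]

[[y1, y3], y2]


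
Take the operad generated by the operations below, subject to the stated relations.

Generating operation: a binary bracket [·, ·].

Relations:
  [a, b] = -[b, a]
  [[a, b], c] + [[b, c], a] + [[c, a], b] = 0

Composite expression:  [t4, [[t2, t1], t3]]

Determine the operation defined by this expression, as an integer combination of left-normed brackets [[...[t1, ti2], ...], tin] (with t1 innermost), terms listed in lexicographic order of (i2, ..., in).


Antisymmetry and Jacobi reduce to t1-anchored left-normed brackets.
Composite bracket: [t4, [[t2, t1], t3]]
Applying ab - ba throughout gives 8 signed words (2^3 = 8).
The t1-initial words carry the normal form:
  t1t2t3t4 appears with sign +1, giving the term +[[[t1, t2], t3], t4]

[[[t1, t2], t3], t4]


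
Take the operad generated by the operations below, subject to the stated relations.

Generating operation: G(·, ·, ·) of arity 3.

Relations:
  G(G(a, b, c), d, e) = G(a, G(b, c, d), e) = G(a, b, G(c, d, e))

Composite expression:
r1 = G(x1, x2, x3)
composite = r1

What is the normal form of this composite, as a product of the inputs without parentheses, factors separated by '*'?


Every regrouping of G is equal, so read the x-inputs in written order.
G(x1, x2, x3) flattens to x1 * x2 * x3

x1 * x2 * x3


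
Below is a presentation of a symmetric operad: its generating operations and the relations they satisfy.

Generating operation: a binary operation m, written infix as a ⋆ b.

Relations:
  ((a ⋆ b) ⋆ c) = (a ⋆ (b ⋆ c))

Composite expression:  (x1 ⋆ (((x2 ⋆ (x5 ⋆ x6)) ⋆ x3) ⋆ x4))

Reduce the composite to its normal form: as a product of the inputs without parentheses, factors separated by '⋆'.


All parenthesizations of m agree; list the x-inputs left to right.
(x5 ⋆ x6) flattens to x5 ⋆ x6
(x2 ⋆ (x5 ⋆ x6)) flattens to x2 ⋆ x5 ⋆ x6
((x2 ⋆ (x5 ⋆ x6)) ⋆ x3) flattens to x2 ⋆ x5 ⋆ x6 ⋆ x3
(((x2 ⋆ (x5 ⋆ x6)) ⋆ x3) ⋆ x4) flattens to x2 ⋆ x5 ⋆ x6 ⋆ x3 ⋆ x4
(x1 ⋆ (((x2 ⋆ (x5 ⋆ x6)) ⋆ x3) ⋆ x4)) flattens to x1 ⋆ x2 ⋆ x5 ⋆ x6 ⋆ x3 ⋆ x4

x1 ⋆ x2 ⋆ x5 ⋆ x6 ⋆ x3 ⋆ x4


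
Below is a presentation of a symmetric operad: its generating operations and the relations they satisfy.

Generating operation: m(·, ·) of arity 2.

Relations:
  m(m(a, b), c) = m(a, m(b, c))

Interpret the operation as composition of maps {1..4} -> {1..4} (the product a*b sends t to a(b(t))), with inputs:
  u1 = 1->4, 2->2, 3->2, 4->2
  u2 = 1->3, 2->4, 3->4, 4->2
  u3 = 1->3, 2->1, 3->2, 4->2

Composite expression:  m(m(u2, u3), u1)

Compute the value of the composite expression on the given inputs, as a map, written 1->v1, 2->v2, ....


m(u2, u3) = 1->4, 2->3, 3->4, 4->4
m(m(u2, u3), u1) = 1->4, 2->3, 3->3, 4->3

1->4, 2->3, 3->3, 4->3


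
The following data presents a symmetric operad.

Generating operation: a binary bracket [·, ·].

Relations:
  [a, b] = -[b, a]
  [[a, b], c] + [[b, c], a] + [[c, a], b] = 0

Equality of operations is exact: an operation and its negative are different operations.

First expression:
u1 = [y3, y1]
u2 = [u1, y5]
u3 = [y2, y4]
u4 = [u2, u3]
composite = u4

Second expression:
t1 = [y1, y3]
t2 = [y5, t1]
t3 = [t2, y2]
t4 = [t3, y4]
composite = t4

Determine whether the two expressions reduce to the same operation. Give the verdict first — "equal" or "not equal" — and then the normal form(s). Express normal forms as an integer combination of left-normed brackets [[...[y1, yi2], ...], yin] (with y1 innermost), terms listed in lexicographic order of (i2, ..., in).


The first composite normalizes to -[[[[y1, y3], y5], y2], y4] + [[[[y1, y3], y5], y4], y2]
The second composite normalizes to -[[[[y1, y3], y5], y2], y4]
They disagree, so not equal.

not equal; first: -[[[[y1, y3], y5], y2], y4] + [[[[y1, y3], y5], y4], y2]; second: -[[[[y1, y3], y5], y2], y4]


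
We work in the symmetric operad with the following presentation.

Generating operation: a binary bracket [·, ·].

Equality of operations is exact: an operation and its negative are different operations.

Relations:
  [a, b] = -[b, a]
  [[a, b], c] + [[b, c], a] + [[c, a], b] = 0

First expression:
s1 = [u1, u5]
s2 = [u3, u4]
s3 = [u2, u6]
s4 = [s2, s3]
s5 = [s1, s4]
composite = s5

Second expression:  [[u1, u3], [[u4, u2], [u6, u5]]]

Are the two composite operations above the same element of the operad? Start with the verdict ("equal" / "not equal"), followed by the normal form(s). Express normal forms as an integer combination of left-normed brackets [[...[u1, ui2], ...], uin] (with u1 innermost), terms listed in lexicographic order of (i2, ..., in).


not equal; the first gives -[[[[[u1, u5], u2], u6], u3], u4] + [[[[[u1, u5], u2], u6], u4], u3] + [[[[[u1, u5], u3], u4], u2], u6] - [[[[[u1, u5], u3], u4], u6], u2] - [[[[[u1, u5], u4], u3], u2], u6] + [[[[[u1, u5], u4], u3], u6], u2] + [[[[[u1, u5], u6], u2], u3], u4] - [[[[[u1, u5], u6], u2], u4], u3] and the second [[[[[u1, u3], u2], u4], u5], u6] - [[[[[u1, u3], u2], u4], u6], u5] - [[[[[u1, u3], u4], u2], u5], u6] + [[[[[u1, u3], u4], u2], u6], u5] - [[[[[u1, u3], u5], u6], u2], u4] + [[[[[u1, u3], u5], u6], u4], u2] + [[[[[u1, u3], u6], u5], u2], u4] - [[[[[u1, u3], u6], u5], u4], u2]

In normal form, the first expression is -[[[[[u1, u5], u2], u6], u3], u4] + [[[[[u1, u5], u2], u6], u4], u3] + [[[[[u1, u5], u3], u4], u2], u6] - [[[[[u1, u5], u3], u4], u6], u2] - [[[[[u1, u5], u4], u3], u2], u6] + [[[[[u1, u5], u4], u3], u6], u2] + [[[[[u1, u5], u6], u2], u3], u4] - [[[[[u1, u5], u6], u2], u4], u3]
In normal form, the second expression is [[[[[u1, u3], u2], u4], u5], u6] - [[[[[u1, u3], u2], u4], u6], u5] - [[[[[u1, u3], u4], u2], u5], u6] + [[[[[u1, u3], u4], u2], u6], u5] - [[[[[u1, u3], u5], u6], u2], u4] + [[[[[u1, u3], u5], u6], u4], u2] + [[[[[u1, u3], u6], u5], u2], u4] - [[[[[u1, u3], u6], u5], u4], u2]
Distinct normal forms: not equal.


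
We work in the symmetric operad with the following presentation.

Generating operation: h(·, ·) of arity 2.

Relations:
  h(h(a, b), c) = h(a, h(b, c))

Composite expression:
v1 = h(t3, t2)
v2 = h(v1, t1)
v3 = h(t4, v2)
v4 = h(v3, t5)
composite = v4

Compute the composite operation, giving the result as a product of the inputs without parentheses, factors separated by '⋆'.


t4 ⋆ t3 ⋆ t2 ⋆ t1 ⋆ t5


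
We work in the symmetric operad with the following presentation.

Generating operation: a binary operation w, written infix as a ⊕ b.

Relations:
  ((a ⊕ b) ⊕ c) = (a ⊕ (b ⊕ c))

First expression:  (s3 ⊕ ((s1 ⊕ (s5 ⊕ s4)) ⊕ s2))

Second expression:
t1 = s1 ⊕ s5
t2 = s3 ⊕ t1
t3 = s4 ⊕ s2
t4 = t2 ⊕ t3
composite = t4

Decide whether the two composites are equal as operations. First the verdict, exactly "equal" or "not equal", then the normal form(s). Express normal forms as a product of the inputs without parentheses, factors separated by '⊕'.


equal — both sides give s3 ⊕ s1 ⊕ s5 ⊕ s4 ⊕ s2

The first expression reduces to s3 ⊕ s1 ⊕ s5 ⊕ s4 ⊕ s2
The second expression reduces to s3 ⊕ s1 ⊕ s5 ⊕ s4 ⊕ s2
Same normal form: equal.


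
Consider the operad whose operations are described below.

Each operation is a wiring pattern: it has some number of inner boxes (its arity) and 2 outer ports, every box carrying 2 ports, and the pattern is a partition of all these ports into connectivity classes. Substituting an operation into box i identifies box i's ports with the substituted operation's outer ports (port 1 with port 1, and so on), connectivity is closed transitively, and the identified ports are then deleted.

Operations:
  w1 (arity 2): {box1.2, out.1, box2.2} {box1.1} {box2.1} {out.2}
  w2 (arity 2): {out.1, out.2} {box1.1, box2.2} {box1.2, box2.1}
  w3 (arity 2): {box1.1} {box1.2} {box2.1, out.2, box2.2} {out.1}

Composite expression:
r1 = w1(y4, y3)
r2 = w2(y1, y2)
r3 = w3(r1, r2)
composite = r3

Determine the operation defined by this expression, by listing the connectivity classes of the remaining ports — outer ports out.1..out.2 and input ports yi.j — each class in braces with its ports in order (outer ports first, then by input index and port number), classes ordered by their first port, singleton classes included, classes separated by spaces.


{out.1} {out.2} {y1.1, y2.2} {y1.2, y2.1} {y3.1} {y3.2, y4.2} {y4.1}


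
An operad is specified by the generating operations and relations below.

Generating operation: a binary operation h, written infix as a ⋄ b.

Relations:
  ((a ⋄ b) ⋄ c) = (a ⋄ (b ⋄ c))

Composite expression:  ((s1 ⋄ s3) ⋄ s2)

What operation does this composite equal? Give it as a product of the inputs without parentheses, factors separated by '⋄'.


All parenthesizations of h agree; list the s-inputs left to right.
(s1 ⋄ s3) spells out as s1 ⋄ s3
((s1 ⋄ s3) ⋄ s2) spells out as s1 ⋄ s3 ⋄ s2

s1 ⋄ s3 ⋄ s2


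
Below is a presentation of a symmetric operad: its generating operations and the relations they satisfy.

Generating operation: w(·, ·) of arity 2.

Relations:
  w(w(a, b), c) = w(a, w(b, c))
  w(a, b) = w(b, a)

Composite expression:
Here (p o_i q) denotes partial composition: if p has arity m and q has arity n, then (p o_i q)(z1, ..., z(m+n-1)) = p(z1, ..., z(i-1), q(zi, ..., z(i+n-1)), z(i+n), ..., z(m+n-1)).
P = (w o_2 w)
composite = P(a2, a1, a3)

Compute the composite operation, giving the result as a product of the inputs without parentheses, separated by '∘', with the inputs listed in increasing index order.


a1 ∘ a2 ∘ a3

Key point: w commutes, so take the a-inputs in any fixed order.
w(a1, a3) collapses to a1 ∘ a3
w(a2, w(a1, a3)) collapses to a2 ∘ a1 ∘ a3
sorting the factors by input index: a1 ∘ a2 ∘ a3


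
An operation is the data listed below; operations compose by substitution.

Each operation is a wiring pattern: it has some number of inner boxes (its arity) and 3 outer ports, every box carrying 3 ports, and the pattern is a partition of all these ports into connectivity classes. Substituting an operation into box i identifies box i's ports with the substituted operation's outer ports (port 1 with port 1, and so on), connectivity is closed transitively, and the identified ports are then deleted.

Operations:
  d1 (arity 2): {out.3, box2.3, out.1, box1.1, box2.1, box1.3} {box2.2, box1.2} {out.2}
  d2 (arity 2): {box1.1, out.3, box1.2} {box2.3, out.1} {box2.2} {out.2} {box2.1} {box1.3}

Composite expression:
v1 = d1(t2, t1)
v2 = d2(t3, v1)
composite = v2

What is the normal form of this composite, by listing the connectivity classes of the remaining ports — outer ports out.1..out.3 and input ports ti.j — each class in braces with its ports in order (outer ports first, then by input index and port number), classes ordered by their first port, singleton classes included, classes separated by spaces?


{out.1, t1.1, t1.3, t2.1, t2.3} {out.2} {out.3, t3.1, t3.2} {t1.2, t2.2} {t3.3}


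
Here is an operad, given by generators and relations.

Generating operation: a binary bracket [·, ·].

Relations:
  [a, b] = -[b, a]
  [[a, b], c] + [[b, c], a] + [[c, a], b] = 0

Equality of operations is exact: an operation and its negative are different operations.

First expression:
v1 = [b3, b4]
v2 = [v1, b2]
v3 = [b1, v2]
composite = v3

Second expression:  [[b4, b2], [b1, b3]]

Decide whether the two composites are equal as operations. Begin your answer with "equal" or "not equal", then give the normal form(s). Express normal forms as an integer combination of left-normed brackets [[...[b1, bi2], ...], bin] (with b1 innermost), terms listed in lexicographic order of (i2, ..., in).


not equal: they reduce to -[[[b1, b2], b3], b4] + [[[b1, b2], b4], b3] + [[[b1, b3], b4], b2] - [[[b1, b4], b3], b2] and [[[b1, b3], b2], b4] - [[[b1, b3], b4], b2]

Normal form of the first expression: -[[[b1, b2], b3], b4] + [[[b1, b2], b4], b3] + [[[b1, b3], b4], b2] - [[[b1, b4], b3], b2]
Normal form of the second expression: [[[b1, b3], b2], b4] - [[[b1, b3], b4], b2]
They disagree, so not equal.


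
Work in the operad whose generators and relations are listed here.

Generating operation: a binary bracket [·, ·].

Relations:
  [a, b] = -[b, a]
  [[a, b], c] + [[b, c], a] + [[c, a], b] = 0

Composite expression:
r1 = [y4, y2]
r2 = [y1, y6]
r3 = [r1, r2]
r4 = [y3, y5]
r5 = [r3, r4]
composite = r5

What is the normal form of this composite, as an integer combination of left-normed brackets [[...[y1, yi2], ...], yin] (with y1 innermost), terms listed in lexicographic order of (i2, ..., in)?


Antisymmetry and Jacobi reduce to y1-anchored left-normed brackets.
Composite bracket: [[[y4, y2], [y1, y6]], [y3, y5]]
Full expansion: 32 signed words from ab - ba (2^5 = 32).
The y1-initial words carry the normal form:
  word y1y6y2y4y3y5 has sign +1, contributing +[[[[[y1, y6], y2], y4], y3], y5]
  word y1y6y2y4y5y3 has sign -1, contributing -[[[[[y1, y6], y2], y4], y5], y3]
  word y1y6y4y2y3y5 has sign -1, contributing -[[[[[y1, y6], y4], y2], y3], y5]
  word y1y6y4y2y5y3 has sign +1, contributing +[[[[[y1, y6], y4], y2], y5], y3]

[[[[[y1, y6], y2], y4], y3], y5] - [[[[[y1, y6], y2], y4], y5], y3] - [[[[[y1, y6], y4], y2], y3], y5] + [[[[[y1, y6], y4], y2], y5], y3]


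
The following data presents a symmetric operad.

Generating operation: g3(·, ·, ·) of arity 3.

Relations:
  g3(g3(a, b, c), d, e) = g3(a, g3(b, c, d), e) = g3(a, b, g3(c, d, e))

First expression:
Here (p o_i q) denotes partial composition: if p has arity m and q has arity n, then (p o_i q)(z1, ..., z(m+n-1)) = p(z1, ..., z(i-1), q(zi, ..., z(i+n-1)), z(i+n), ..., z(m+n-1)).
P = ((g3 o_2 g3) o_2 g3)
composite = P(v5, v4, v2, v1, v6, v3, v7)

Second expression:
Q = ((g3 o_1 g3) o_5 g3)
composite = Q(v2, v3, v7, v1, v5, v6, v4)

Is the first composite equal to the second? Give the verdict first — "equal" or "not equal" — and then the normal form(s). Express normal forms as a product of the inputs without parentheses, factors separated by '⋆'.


not equal — first v5 ⋆ v4 ⋆ v2 ⋆ v1 ⋆ v6 ⋆ v3 ⋆ v7, second v2 ⋆ v3 ⋆ v7 ⋆ v1 ⋆ v5 ⋆ v6 ⋆ v4

The first expression reduces to v5 ⋆ v4 ⋆ v2 ⋆ v1 ⋆ v6 ⋆ v3 ⋆ v7
The second expression reduces to v2 ⋆ v3 ⋆ v7 ⋆ v1 ⋆ v5 ⋆ v6 ⋆ v4
The normal forms differ: not equal.


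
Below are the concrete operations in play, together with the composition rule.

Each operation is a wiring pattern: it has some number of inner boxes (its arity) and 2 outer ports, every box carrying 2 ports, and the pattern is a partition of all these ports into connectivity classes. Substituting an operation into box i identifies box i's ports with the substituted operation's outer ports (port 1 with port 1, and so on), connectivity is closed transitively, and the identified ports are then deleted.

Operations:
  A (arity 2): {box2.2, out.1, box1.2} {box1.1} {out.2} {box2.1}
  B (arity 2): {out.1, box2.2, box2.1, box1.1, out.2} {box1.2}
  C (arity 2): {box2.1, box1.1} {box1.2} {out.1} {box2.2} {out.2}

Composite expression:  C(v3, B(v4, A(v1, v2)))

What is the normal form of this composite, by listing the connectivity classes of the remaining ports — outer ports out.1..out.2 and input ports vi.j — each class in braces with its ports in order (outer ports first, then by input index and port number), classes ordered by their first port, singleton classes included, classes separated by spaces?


{out.1} {out.2} {v1.1} {v1.2, v2.2, v3.1, v4.1} {v2.1} {v3.2} {v4.2}

Connectivity passes through glued C-boundaries; trace each wire chain.
composing A on (v1, v2), with out.j its own outer ports: {out.1, v1.2, v2.2} {out.2} {v1.1} {v2.1}
composing B on (v4, v1, v2), with out.j its own outer ports: {out.1, out.2, v1.2, v2.2, v4.1} {v1.1} {v2.1} {v4.2}
composing C on (v3, v4, v1, v2), with out.j its own outer ports: {out.1} {out.2} {v1.1} {v1.2, v2.2, v3.1, v4.1} {v2.1} {v3.2} {v4.2}


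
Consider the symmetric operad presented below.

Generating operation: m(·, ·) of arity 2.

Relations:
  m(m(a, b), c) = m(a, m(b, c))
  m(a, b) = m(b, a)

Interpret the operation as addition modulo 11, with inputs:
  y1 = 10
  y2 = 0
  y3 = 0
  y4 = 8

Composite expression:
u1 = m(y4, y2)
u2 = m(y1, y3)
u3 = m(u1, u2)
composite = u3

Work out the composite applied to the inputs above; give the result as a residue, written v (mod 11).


7 (mod 11)

m(y4, y2) = 8
m(y1, y3) = 10
m(m(y4, y2), m(y1, y3)) = 7


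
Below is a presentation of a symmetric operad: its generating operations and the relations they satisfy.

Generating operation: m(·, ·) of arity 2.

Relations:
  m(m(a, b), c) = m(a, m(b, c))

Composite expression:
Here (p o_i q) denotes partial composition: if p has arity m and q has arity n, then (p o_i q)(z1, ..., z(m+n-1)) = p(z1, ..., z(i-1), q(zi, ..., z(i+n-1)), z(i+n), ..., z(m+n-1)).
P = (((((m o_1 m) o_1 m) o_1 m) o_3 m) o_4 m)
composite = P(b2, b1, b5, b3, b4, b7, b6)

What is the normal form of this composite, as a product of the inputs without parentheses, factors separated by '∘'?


b2 ∘ b1 ∘ b5 ∘ b3 ∘ b4 ∘ b7 ∘ b6

All parenthesizations of m agree; list the b-inputs left to right.
m(b2, b1) reduces to b2 ∘ b1
m(b3, b4) reduces to b3 ∘ b4
m(b5, m(b3, b4)) reduces to b5 ∘ b3 ∘ b4
m(m(b2, b1), m(b5, m(b3, b4))) reduces to b2 ∘ b1 ∘ b5 ∘ b3 ∘ b4
m(m(m(b2, b1), m(b5, m(b3, b4))), b7) reduces to b2 ∘ b1 ∘ b5 ∘ b3 ∘ b4 ∘ b7
m(m(m(m(b2, b1), m(b5, m(b3, b4))), b7), b6) reduces to b2 ∘ b1 ∘ b5 ∘ b3 ∘ b4 ∘ b7 ∘ b6


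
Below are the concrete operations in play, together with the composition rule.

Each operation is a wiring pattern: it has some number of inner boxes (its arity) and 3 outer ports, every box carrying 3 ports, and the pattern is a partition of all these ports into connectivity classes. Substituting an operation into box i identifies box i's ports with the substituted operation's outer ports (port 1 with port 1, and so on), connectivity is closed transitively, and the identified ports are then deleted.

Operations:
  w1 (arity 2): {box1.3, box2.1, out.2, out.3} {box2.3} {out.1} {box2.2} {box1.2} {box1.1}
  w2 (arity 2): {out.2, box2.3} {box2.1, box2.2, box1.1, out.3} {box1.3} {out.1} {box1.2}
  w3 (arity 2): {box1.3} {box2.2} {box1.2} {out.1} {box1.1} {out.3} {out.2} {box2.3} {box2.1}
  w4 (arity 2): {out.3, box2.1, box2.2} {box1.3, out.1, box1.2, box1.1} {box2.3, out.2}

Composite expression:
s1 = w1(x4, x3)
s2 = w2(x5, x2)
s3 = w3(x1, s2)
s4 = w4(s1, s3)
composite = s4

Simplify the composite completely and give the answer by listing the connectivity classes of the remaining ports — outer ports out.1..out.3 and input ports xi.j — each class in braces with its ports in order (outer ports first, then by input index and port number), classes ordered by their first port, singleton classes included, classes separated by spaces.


{out.1, x3.1, x4.3} {out.2} {out.3} {x1.1} {x1.2} {x1.3} {x2.1, x2.2, x5.1} {x2.3} {x3.2} {x3.3} {x4.1} {x4.2} {x5.2} {x5.3}


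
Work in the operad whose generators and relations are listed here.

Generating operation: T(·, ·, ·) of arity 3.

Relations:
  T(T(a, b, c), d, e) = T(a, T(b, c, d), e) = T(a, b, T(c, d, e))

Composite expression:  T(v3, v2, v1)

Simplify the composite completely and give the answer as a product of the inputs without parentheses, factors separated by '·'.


v3 · v2 · v1


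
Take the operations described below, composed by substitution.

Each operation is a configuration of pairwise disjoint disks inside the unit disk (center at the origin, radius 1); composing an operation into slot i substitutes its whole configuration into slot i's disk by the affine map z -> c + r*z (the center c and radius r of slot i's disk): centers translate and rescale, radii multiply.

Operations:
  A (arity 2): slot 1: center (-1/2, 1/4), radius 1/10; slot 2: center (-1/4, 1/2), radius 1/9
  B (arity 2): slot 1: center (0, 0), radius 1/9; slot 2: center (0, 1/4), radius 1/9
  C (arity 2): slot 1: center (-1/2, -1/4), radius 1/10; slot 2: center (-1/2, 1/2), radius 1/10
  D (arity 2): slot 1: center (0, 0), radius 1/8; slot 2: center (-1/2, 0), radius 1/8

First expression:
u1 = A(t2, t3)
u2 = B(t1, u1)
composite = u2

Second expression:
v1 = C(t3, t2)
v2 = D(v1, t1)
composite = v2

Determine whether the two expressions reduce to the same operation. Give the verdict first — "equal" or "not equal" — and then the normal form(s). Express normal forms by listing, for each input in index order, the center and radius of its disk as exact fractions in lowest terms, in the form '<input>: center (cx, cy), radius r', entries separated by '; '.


not equal — first t1: center (0, 0), radius 1/9; t2: center (-1/18, 5/18), radius 1/90; t3: center (-1/36, 11/36), radius 1/81, second t1: center (-1/2, 0), radius 1/8; t2: center (-1/16, 1/16), radius 1/80; t3: center (-1/16, -1/32), radius 1/80

Reducing the first expression gives t1: center (0, 0), radius 1/9; t2: center (-1/18, 5/18), radius 1/90; t3: center (-1/36, 11/36), radius 1/81
Reducing the second expression gives t1: center (-1/2, 0), radius 1/8; t2: center (-1/16, 1/16), radius 1/80; t3: center (-1/16, -1/32), radius 1/80
Distinct normal forms: not equal.


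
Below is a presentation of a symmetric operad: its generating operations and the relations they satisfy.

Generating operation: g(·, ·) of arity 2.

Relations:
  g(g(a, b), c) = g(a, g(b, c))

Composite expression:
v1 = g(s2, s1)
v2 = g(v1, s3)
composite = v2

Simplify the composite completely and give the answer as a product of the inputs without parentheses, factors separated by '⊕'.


s2 ⊕ s1 ⊕ s3


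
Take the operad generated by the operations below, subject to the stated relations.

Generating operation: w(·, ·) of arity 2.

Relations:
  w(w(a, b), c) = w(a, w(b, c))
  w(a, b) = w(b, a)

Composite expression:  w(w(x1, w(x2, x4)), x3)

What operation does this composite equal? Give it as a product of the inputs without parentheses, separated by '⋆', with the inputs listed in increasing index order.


x1 ⋆ x2 ⋆ x3 ⋆ x4

Any arrangement under w is one operation, so sort the x-inputs.
w(x2, x4) flattens to x2 ⋆ x4
w(x1, w(x2, x4)) flattens to x1 ⋆ x2 ⋆ x4
w(w(x1, w(x2, x4)), x3) flattens to x1 ⋆ x2 ⋆ x4 ⋆ x3
reordering the factors by index: x1 ⋆ x2 ⋆ x3 ⋆ x4


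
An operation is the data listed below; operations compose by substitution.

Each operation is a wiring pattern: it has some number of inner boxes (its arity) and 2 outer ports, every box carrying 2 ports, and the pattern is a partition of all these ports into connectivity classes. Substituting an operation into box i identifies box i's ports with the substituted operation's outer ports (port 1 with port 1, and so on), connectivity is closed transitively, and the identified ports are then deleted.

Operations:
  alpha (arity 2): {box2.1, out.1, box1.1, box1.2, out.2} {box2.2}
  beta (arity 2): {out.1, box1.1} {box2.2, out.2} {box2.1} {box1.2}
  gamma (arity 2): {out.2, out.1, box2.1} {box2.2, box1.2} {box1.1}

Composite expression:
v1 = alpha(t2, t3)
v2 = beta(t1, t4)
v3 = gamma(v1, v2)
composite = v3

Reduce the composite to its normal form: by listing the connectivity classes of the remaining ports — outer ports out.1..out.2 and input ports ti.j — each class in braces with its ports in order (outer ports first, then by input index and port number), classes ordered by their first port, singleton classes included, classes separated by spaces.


{out.1, out.2, t1.1} {t1.2} {t2.1, t2.2, t3.1, t4.2} {t3.2} {t4.1}


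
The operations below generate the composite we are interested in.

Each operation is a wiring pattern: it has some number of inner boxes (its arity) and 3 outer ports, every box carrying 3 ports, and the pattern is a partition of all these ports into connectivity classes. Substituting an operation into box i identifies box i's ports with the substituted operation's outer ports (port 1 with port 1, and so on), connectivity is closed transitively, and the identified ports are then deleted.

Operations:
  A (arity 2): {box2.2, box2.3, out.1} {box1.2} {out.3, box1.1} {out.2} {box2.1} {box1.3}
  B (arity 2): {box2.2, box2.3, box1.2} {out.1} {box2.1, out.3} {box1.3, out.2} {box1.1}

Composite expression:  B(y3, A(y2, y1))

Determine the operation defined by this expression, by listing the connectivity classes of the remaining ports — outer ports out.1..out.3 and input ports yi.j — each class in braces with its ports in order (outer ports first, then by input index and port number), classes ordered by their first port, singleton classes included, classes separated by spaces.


{out.1} {out.2, y3.3} {out.3, y1.2, y1.3} {y1.1} {y2.1, y3.2} {y2.2} {y2.3} {y3.1}

Two ports join when wires chain via B-identified ports.
stage A: inputs (y2, y1), connectivity {out.1, y1.2, y1.3} {out.2} {out.3, y2.1} {y1.1} {y2.2} {y2.3}, out.j its boundary
stage B: inputs (y3, y2, y1), connectivity {out.1} {out.2, y3.3} {out.3, y1.2, y1.3} {y1.1} {y2.1, y3.2} {y2.2} {y2.3} {y3.1}, out.j its boundary


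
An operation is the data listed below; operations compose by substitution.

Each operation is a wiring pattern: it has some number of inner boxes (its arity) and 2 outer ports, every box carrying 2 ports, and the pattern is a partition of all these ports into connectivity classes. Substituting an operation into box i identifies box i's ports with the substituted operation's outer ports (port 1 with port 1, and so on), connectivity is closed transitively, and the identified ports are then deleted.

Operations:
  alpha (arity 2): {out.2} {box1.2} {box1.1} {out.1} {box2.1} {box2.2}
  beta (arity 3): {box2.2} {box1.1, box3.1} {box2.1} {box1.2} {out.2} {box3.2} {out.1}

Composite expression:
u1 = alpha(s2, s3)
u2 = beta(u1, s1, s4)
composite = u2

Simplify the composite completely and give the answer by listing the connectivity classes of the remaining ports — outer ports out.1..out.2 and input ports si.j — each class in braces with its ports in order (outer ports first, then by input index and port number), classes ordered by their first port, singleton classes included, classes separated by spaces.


{out.1} {out.2} {s1.1} {s1.2} {s2.1} {s2.2} {s3.1} {s3.2} {s4.1} {s4.2}

After gluing at beta, chains via deleted ports link the s-ports.
stage alpha: inputs (s2, s3), connectivity {out.1} {out.2} {s2.1} {s2.2} {s3.1} {s3.2}, out.j its boundary
stage beta: inputs (s2, s3, s1, s4), connectivity {out.1} {out.2} {s1.1} {s1.2} {s2.1} {s2.2} {s3.1} {s3.2} {s4.1} {s4.2}, out.j its boundary


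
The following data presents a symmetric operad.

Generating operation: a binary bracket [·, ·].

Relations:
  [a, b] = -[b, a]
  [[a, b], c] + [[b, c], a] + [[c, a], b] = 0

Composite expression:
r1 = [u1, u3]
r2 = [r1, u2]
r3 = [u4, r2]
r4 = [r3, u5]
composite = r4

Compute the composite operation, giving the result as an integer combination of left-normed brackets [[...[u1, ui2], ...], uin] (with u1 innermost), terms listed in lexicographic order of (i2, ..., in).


-[[[[u1, u3], u2], u4], u5]

Left-normed coefficients sit on the u1-initial expansion words.
Composite bracket: [[u4, [[u1, u3], u2]], u5]
Under [a, b] = ab - ba we get 16 signed associative words (2^4 = 16).
Keep just the words that open with u1:
  the word u1u3u2u4u5 carries sign -1 and contributes -[[[[u1, u3], u2], u4], u5]


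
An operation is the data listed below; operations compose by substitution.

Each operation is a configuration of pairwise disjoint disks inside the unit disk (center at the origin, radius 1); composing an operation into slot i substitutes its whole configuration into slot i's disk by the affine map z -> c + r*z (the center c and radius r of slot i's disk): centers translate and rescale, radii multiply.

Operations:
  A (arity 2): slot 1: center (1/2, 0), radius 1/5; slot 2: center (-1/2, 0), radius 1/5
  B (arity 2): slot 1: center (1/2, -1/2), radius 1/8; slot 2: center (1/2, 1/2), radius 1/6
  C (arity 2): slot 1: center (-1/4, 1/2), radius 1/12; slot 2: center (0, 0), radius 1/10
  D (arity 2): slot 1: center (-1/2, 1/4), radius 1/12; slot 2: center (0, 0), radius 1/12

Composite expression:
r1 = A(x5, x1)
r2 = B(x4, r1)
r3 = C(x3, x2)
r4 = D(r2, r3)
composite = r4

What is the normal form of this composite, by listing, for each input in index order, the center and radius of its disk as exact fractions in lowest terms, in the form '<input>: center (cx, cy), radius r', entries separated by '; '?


Below D, radii multiply path by path; the x-disk centers shift.
tracing x4 down its 2-map path: center (-11/24, 5/24), radius 1/96
tracing x5 down its 3-map path: center (-65/144, 7/24), radius 1/360
tracing x1 down its 3-map path: center (-67/144, 7/24), radius 1/360
tracing x3 down its 2-map path: center (-1/48, 1/24), radius 1/144
tracing x2 down its 2-map path: center (0, 0), radius 1/120

x1: center (-67/144, 7/24), radius 1/360; x2: center (0, 0), radius 1/120; x3: center (-1/48, 1/24), radius 1/144; x4: center (-11/24, 5/24), radius 1/96; x5: center (-65/144, 7/24), radius 1/360


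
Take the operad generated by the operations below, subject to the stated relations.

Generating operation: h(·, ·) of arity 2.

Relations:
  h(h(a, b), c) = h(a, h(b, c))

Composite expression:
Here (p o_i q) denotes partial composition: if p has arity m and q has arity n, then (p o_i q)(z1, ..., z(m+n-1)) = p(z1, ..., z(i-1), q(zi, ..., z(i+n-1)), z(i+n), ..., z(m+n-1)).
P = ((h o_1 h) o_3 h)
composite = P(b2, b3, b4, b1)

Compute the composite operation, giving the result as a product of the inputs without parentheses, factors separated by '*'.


All parenthesizations of h agree; list the b-inputs left to right.
h(b2, b3) spells out as b2 * b3
h(b4, b1) spells out as b4 * b1
h(h(b2, b3), h(b4, b1)) spells out as b2 * b3 * b4 * b1

b2 * b3 * b4 * b1


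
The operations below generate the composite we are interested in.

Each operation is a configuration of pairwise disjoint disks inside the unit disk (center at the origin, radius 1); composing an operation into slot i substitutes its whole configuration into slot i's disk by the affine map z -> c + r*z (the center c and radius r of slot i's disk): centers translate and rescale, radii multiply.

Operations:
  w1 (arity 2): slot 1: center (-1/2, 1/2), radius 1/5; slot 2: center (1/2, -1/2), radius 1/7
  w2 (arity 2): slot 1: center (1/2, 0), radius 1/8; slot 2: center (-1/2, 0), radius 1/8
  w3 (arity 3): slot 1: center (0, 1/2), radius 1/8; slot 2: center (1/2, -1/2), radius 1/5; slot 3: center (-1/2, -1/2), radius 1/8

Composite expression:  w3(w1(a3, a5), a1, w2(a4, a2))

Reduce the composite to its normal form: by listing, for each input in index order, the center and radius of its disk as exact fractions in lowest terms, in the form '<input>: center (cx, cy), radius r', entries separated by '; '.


a1: center (1/2, -1/2), radius 1/5; a2: center (-9/16, -1/2), radius 1/64; a3: center (-1/16, 9/16), radius 1/40; a4: center (-7/16, -1/2), radius 1/64; a5: center (1/16, 7/16), radius 1/56

Only the slot chain above each a matters under w3; compose those maps.
input a3: composing its 2 substitution steps yields center (-1/16, 9/16), radius 1/40
input a5: composing its 2 substitution steps yields center (1/16, 7/16), radius 1/56
input a1: composing its 1 substitution step yields center (1/2, -1/2), radius 1/5
input a4: composing its 2 substitution steps yields center (-7/16, -1/2), radius 1/64
input a2: composing its 2 substitution steps yields center (-9/16, -1/2), radius 1/64


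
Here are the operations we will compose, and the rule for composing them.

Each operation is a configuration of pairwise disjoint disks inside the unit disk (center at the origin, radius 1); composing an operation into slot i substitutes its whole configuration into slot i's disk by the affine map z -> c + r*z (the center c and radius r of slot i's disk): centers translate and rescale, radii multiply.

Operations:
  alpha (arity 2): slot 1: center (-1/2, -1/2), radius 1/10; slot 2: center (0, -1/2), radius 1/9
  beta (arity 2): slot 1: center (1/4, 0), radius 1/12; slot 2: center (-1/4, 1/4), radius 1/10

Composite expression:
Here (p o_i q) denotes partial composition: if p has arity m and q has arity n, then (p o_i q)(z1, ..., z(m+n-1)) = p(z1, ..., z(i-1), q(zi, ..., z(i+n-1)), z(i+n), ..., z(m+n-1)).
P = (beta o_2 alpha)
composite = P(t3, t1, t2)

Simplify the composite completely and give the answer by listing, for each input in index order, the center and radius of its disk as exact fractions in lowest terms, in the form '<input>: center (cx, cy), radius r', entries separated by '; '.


t1: center (-3/10, 1/5), radius 1/100; t2: center (-1/4, 1/5), radius 1/90; t3: center (1/4, 0), radius 1/12

Follow each t-input down from beta: c' goes to c + r*c', radius to r*r'.
t3: after 1 affine step, its disk has center (1/4, 0), radius 1/12
t1: after 2 affine steps, its disk has center (-3/10, 1/5), radius 1/100
t2: after 2 affine steps, its disk has center (-1/4, 1/5), radius 1/90


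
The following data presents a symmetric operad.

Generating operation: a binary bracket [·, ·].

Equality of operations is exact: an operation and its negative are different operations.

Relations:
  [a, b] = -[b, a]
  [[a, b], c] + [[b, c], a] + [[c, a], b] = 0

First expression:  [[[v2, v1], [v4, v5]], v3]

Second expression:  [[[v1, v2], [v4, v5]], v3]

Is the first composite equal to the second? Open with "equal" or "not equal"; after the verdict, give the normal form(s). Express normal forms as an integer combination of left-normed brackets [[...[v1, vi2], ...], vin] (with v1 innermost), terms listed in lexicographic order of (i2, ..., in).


not equal: they reduce to -[[[[v1, v2], v4], v5], v3] + [[[[v1, v2], v5], v4], v3] and [[[[v1, v2], v4], v5], v3] - [[[[v1, v2], v5], v4], v3]


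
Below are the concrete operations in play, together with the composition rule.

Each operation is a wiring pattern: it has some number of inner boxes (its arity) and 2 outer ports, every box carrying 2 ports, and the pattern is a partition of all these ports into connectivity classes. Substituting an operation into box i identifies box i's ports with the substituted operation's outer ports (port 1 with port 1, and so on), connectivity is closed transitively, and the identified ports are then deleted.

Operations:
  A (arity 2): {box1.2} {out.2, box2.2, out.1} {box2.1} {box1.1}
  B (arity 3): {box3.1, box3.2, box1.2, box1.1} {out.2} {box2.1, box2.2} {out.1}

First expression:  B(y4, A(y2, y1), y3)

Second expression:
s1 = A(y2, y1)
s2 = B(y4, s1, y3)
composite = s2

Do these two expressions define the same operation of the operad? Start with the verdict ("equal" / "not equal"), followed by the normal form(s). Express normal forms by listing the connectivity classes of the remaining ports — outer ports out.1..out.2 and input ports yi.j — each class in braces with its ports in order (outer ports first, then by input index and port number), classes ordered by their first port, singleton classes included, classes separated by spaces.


equal; the common form is {out.1} {out.2} {y1.1} {y1.2} {y2.1} {y2.2} {y3.1, y3.2, y4.1, y4.2}

The first expression reduces to {out.1} {out.2} {y1.1} {y1.2} {y2.1} {y2.2} {y3.1, y3.2, y4.1, y4.2}
The second expression reduces to {out.1} {out.2} {y1.1} {y1.2} {y2.1} {y2.2} {y3.1, y3.2, y4.1, y4.2}
Same normal form: equal.


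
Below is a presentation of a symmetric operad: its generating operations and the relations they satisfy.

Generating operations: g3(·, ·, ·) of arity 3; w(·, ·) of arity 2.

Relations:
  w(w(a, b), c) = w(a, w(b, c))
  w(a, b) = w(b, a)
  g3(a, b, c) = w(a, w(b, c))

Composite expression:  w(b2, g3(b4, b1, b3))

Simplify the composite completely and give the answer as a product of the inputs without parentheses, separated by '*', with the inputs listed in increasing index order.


b1 * b2 * b3 * b4

Any arrangement under w is one operation, so sort the b-inputs.
g3(b4, b1, b3) linearizes to b4 * b1 * b3
w(b2, g3(b4, b1, b3)) linearizes to b2 * b4 * b1 * b3
rearranged into index order: b1 * b2 * b3 * b4


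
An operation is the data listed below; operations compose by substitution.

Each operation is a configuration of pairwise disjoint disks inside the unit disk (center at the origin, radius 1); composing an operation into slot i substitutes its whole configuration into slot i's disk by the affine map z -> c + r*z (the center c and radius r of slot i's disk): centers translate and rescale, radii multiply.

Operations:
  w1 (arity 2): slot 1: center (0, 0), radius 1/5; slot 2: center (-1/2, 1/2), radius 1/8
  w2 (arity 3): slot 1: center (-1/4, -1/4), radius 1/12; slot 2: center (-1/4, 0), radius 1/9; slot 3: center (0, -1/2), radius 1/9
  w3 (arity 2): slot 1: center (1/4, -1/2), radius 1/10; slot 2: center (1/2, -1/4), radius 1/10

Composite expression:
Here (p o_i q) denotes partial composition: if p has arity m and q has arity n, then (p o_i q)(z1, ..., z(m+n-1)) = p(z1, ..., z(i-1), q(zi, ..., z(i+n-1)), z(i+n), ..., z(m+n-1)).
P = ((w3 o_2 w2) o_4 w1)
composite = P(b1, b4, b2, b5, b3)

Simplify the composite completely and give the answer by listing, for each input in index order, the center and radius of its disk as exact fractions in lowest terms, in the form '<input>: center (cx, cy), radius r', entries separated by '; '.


b1: center (1/4, -1/2), radius 1/10; b2: center (19/40, -1/4), radius 1/90; b3: center (89/180, -53/180), radius 1/720; b4: center (19/40, -11/40), radius 1/120; b5: center (1/2, -3/10), radius 1/450


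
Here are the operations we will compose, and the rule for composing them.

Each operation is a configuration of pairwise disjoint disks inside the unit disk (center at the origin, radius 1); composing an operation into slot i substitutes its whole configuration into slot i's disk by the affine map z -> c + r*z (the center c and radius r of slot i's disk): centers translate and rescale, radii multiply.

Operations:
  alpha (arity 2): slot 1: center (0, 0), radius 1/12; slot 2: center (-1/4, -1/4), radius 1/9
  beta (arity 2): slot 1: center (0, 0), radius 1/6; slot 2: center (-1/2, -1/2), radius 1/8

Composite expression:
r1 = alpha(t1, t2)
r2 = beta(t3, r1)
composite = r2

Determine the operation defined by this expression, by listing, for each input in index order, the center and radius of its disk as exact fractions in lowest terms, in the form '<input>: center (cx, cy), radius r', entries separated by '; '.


t1: center (-1/2, -1/2), radius 1/96; t2: center (-17/32, -17/32), radius 1/72; t3: center (0, 0), radius 1/6
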